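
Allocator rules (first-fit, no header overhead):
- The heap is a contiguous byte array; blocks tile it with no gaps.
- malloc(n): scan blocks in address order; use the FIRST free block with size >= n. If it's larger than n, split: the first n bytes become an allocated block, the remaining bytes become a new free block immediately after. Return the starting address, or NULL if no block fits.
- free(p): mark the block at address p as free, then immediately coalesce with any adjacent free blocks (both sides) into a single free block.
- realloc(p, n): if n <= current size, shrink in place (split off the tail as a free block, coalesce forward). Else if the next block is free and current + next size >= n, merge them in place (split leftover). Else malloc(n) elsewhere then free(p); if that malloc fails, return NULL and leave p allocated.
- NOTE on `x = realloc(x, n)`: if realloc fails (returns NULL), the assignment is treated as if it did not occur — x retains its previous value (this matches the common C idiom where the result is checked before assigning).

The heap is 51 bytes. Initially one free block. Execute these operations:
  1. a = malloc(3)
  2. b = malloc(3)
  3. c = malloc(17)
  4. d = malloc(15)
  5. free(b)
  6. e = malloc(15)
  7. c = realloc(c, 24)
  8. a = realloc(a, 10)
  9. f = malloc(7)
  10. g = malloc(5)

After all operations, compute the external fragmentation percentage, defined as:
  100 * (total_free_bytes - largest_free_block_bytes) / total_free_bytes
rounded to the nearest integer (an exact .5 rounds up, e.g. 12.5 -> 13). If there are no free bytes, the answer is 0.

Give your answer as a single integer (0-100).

Answer: 25

Derivation:
Op 1: a = malloc(3) -> a = 0; heap: [0-2 ALLOC][3-50 FREE]
Op 2: b = malloc(3) -> b = 3; heap: [0-2 ALLOC][3-5 ALLOC][6-50 FREE]
Op 3: c = malloc(17) -> c = 6; heap: [0-2 ALLOC][3-5 ALLOC][6-22 ALLOC][23-50 FREE]
Op 4: d = malloc(15) -> d = 23; heap: [0-2 ALLOC][3-5 ALLOC][6-22 ALLOC][23-37 ALLOC][38-50 FREE]
Op 5: free(b) -> (freed b); heap: [0-2 ALLOC][3-5 FREE][6-22 ALLOC][23-37 ALLOC][38-50 FREE]
Op 6: e = malloc(15) -> e = NULL; heap: [0-2 ALLOC][3-5 FREE][6-22 ALLOC][23-37 ALLOC][38-50 FREE]
Op 7: c = realloc(c, 24) -> NULL (c unchanged); heap: [0-2 ALLOC][3-5 FREE][6-22 ALLOC][23-37 ALLOC][38-50 FREE]
Op 8: a = realloc(a, 10) -> a = 38; heap: [0-5 FREE][6-22 ALLOC][23-37 ALLOC][38-47 ALLOC][48-50 FREE]
Op 9: f = malloc(7) -> f = NULL; heap: [0-5 FREE][6-22 ALLOC][23-37 ALLOC][38-47 ALLOC][48-50 FREE]
Op 10: g = malloc(5) -> g = 0; heap: [0-4 ALLOC][5-5 FREE][6-22 ALLOC][23-37 ALLOC][38-47 ALLOC][48-50 FREE]
Free blocks: [1 3] total_free=4 largest=3 -> 100*(4-3)/4 = 100/4 = 25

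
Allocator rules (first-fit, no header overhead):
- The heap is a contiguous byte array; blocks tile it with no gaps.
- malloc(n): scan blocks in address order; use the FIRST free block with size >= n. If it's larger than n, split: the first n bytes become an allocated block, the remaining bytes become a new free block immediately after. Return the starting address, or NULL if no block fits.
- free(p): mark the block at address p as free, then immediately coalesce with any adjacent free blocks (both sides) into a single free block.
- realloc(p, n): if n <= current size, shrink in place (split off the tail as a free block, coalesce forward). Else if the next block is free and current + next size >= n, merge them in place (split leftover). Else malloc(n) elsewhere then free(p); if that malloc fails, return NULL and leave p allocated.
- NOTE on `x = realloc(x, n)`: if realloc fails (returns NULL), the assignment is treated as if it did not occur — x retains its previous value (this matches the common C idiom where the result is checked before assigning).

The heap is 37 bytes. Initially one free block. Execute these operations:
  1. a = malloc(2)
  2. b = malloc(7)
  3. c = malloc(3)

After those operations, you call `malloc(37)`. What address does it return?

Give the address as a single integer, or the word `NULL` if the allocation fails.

Op 1: a = malloc(2) -> a = 0; heap: [0-1 ALLOC][2-36 FREE]
Op 2: b = malloc(7) -> b = 2; heap: [0-1 ALLOC][2-8 ALLOC][9-36 FREE]
Op 3: c = malloc(3) -> c = 9; heap: [0-1 ALLOC][2-8 ALLOC][9-11 ALLOC][12-36 FREE]
malloc(37): first-fit scan over [0-1 ALLOC][2-8 ALLOC][9-11 ALLOC][12-36 FREE] -> NULL

Answer: NULL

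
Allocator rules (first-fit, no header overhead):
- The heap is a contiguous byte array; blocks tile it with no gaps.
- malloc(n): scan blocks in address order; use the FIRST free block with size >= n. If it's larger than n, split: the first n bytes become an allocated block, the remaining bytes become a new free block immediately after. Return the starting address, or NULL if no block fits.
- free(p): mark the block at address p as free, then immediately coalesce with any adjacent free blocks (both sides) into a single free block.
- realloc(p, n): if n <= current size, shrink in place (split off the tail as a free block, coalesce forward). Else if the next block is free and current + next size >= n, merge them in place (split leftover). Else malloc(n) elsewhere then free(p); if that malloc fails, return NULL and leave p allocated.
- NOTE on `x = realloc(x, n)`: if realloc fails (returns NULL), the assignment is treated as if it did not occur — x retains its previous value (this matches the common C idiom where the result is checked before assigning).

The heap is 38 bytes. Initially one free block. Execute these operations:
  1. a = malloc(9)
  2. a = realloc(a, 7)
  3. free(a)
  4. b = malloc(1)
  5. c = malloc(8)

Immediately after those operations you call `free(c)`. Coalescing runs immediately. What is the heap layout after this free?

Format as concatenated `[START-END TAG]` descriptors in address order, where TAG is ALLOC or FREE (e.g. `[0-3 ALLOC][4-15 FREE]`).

Answer: [0-0 ALLOC][1-37 FREE]

Derivation:
Op 1: a = malloc(9) -> a = 0; heap: [0-8 ALLOC][9-37 FREE]
Op 2: a = realloc(a, 7) -> a = 0; heap: [0-6 ALLOC][7-37 FREE]
Op 3: free(a) -> (freed a); heap: [0-37 FREE]
Op 4: b = malloc(1) -> b = 0; heap: [0-0 ALLOC][1-37 FREE]
Op 5: c = malloc(8) -> c = 1; heap: [0-0 ALLOC][1-8 ALLOC][9-37 FREE]
free(c): c = 1 -> block [1-8 ALLOC]; mark free, coalesce with adjacent free neighbors -> [0-0 ALLOC][1-37 FREE]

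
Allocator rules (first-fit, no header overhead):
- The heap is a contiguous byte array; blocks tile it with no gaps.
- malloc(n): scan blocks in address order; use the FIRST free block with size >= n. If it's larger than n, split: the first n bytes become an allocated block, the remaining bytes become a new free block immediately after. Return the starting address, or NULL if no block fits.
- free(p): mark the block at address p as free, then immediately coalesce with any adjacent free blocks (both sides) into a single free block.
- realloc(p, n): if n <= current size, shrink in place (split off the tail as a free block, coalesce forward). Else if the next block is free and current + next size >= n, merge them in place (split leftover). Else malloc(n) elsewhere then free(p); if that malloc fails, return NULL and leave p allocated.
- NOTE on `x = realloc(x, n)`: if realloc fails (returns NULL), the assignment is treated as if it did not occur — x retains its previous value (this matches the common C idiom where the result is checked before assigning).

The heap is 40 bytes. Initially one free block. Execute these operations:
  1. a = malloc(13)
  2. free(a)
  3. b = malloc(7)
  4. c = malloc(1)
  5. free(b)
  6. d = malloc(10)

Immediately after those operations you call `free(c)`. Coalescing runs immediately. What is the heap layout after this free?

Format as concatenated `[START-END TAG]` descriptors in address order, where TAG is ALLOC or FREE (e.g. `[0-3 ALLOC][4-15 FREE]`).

Answer: [0-7 FREE][8-17 ALLOC][18-39 FREE]

Derivation:
Op 1: a = malloc(13) -> a = 0; heap: [0-12 ALLOC][13-39 FREE]
Op 2: free(a) -> (freed a); heap: [0-39 FREE]
Op 3: b = malloc(7) -> b = 0; heap: [0-6 ALLOC][7-39 FREE]
Op 4: c = malloc(1) -> c = 7; heap: [0-6 ALLOC][7-7 ALLOC][8-39 FREE]
Op 5: free(b) -> (freed b); heap: [0-6 FREE][7-7 ALLOC][8-39 FREE]
Op 6: d = malloc(10) -> d = 8; heap: [0-6 FREE][7-7 ALLOC][8-17 ALLOC][18-39 FREE]
free(c): c = 7 -> block [7-7 ALLOC]; mark free, coalesce with adjacent free neighbors -> [0-7 FREE][8-17 ALLOC][18-39 FREE]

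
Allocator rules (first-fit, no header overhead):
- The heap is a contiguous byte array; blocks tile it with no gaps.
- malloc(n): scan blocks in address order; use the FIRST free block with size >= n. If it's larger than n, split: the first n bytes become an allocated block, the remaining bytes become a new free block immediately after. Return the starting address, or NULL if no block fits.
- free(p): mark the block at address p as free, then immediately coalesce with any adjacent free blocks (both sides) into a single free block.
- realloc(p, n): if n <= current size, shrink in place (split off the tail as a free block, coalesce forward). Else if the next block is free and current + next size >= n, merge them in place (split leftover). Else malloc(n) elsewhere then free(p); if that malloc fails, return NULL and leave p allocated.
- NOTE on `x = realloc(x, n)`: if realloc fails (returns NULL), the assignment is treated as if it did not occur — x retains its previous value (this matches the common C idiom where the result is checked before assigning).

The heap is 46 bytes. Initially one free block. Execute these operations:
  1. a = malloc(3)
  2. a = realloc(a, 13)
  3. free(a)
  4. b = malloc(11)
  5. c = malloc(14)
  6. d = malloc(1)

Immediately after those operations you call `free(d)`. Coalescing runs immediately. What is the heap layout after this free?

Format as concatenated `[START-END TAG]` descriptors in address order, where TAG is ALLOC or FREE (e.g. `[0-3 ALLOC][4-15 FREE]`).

Answer: [0-10 ALLOC][11-24 ALLOC][25-45 FREE]

Derivation:
Op 1: a = malloc(3) -> a = 0; heap: [0-2 ALLOC][3-45 FREE]
Op 2: a = realloc(a, 13) -> a = 0; heap: [0-12 ALLOC][13-45 FREE]
Op 3: free(a) -> (freed a); heap: [0-45 FREE]
Op 4: b = malloc(11) -> b = 0; heap: [0-10 ALLOC][11-45 FREE]
Op 5: c = malloc(14) -> c = 11; heap: [0-10 ALLOC][11-24 ALLOC][25-45 FREE]
Op 6: d = malloc(1) -> d = 25; heap: [0-10 ALLOC][11-24 ALLOC][25-25 ALLOC][26-45 FREE]
free(d): d = 25 -> block [25-25 ALLOC]; mark free, coalesce with adjacent free neighbors -> [0-10 ALLOC][11-24 ALLOC][25-45 FREE]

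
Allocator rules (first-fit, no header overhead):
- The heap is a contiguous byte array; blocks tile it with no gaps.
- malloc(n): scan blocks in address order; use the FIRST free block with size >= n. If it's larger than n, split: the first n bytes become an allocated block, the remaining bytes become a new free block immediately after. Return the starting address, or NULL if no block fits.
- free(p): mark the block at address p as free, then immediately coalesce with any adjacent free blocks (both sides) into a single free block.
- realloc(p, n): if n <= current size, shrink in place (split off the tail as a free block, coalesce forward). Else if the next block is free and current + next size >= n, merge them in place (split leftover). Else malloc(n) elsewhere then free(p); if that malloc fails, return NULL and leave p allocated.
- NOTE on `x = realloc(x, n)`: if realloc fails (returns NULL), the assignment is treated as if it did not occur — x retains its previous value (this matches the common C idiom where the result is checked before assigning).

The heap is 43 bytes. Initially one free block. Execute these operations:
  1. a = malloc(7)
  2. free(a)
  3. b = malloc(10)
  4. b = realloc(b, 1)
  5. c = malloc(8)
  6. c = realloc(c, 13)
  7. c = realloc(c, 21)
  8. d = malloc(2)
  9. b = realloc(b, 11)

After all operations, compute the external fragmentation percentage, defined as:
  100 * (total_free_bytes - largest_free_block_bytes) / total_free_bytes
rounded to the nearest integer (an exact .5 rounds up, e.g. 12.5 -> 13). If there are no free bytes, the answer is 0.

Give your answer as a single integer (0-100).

Op 1: a = malloc(7) -> a = 0; heap: [0-6 ALLOC][7-42 FREE]
Op 2: free(a) -> (freed a); heap: [0-42 FREE]
Op 3: b = malloc(10) -> b = 0; heap: [0-9 ALLOC][10-42 FREE]
Op 4: b = realloc(b, 1) -> b = 0; heap: [0-0 ALLOC][1-42 FREE]
Op 5: c = malloc(8) -> c = 1; heap: [0-0 ALLOC][1-8 ALLOC][9-42 FREE]
Op 6: c = realloc(c, 13) -> c = 1; heap: [0-0 ALLOC][1-13 ALLOC][14-42 FREE]
Op 7: c = realloc(c, 21) -> c = 1; heap: [0-0 ALLOC][1-21 ALLOC][22-42 FREE]
Op 8: d = malloc(2) -> d = 22; heap: [0-0 ALLOC][1-21 ALLOC][22-23 ALLOC][24-42 FREE]
Op 9: b = realloc(b, 11) -> b = 24; heap: [0-0 FREE][1-21 ALLOC][22-23 ALLOC][24-34 ALLOC][35-42 FREE]
Free blocks: [1 8] total_free=9 largest=8 -> 100*(9-8)/9 = 100/9 ≈ 11.111 -> rounds to 11

Answer: 11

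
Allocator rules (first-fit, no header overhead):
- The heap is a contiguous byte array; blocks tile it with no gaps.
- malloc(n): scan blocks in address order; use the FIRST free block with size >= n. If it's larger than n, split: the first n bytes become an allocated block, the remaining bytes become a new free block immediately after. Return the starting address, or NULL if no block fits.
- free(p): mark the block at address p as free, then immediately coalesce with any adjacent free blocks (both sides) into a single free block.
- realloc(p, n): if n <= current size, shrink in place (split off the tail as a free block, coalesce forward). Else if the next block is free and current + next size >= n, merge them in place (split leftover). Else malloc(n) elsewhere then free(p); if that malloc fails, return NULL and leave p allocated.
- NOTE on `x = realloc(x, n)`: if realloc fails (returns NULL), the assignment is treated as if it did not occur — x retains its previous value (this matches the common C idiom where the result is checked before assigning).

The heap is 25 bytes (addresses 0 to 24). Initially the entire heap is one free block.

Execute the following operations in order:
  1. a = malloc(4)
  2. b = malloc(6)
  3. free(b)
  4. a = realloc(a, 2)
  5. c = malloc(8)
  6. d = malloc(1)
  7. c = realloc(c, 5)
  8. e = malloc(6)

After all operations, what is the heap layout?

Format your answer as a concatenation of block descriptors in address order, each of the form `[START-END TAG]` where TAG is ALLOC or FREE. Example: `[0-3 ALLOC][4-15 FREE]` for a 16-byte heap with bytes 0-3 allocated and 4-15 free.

Answer: [0-1 ALLOC][2-6 ALLOC][7-9 FREE][10-10 ALLOC][11-16 ALLOC][17-24 FREE]

Derivation:
Op 1: a = malloc(4) -> a = 0; heap: [0-3 ALLOC][4-24 FREE]
Op 2: b = malloc(6) -> b = 4; heap: [0-3 ALLOC][4-9 ALLOC][10-24 FREE]
Op 3: free(b) -> (freed b); heap: [0-3 ALLOC][4-24 FREE]
Op 4: a = realloc(a, 2) -> a = 0; heap: [0-1 ALLOC][2-24 FREE]
Op 5: c = malloc(8) -> c = 2; heap: [0-1 ALLOC][2-9 ALLOC][10-24 FREE]
Op 6: d = malloc(1) -> d = 10; heap: [0-1 ALLOC][2-9 ALLOC][10-10 ALLOC][11-24 FREE]
Op 7: c = realloc(c, 5) -> c = 2; heap: [0-1 ALLOC][2-6 ALLOC][7-9 FREE][10-10 ALLOC][11-24 FREE]
Op 8: e = malloc(6) -> e = 11; heap: [0-1 ALLOC][2-6 ALLOC][7-9 FREE][10-10 ALLOC][11-16 ALLOC][17-24 FREE]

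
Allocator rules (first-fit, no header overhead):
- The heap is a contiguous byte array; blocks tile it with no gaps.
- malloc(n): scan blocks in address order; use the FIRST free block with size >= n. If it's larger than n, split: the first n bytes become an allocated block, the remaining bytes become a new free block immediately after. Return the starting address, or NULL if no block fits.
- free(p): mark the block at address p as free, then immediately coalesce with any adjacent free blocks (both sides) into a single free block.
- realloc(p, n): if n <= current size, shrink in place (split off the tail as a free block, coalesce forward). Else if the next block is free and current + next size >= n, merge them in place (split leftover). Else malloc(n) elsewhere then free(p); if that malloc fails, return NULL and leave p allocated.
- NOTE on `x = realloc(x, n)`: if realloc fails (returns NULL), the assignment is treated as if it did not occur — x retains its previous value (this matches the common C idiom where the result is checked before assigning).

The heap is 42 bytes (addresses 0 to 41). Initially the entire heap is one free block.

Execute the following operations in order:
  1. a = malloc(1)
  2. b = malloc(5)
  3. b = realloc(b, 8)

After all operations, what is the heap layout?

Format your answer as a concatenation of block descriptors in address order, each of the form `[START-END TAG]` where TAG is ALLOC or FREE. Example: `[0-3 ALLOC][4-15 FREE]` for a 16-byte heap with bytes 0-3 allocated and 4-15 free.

Answer: [0-0 ALLOC][1-8 ALLOC][9-41 FREE]

Derivation:
Op 1: a = malloc(1) -> a = 0; heap: [0-0 ALLOC][1-41 FREE]
Op 2: b = malloc(5) -> b = 1; heap: [0-0 ALLOC][1-5 ALLOC][6-41 FREE]
Op 3: b = realloc(b, 8) -> b = 1; heap: [0-0 ALLOC][1-8 ALLOC][9-41 FREE]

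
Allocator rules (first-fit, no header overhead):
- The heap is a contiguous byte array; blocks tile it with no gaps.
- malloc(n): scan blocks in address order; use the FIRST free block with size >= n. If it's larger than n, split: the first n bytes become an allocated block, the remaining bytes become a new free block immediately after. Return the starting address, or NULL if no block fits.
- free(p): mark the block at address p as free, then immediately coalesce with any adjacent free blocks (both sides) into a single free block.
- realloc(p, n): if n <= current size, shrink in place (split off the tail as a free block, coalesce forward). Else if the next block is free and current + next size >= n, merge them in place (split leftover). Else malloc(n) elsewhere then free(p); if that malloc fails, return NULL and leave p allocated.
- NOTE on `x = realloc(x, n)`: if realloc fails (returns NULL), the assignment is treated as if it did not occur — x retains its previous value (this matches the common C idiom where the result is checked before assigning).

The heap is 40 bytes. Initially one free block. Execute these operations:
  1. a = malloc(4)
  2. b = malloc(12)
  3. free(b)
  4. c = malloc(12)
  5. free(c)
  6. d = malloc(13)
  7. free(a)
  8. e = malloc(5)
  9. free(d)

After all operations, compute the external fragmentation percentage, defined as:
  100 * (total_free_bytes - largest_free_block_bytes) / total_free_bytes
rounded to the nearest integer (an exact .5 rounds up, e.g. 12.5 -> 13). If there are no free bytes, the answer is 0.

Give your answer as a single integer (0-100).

Op 1: a = malloc(4) -> a = 0; heap: [0-3 ALLOC][4-39 FREE]
Op 2: b = malloc(12) -> b = 4; heap: [0-3 ALLOC][4-15 ALLOC][16-39 FREE]
Op 3: free(b) -> (freed b); heap: [0-3 ALLOC][4-39 FREE]
Op 4: c = malloc(12) -> c = 4; heap: [0-3 ALLOC][4-15 ALLOC][16-39 FREE]
Op 5: free(c) -> (freed c); heap: [0-3 ALLOC][4-39 FREE]
Op 6: d = malloc(13) -> d = 4; heap: [0-3 ALLOC][4-16 ALLOC][17-39 FREE]
Op 7: free(a) -> (freed a); heap: [0-3 FREE][4-16 ALLOC][17-39 FREE]
Op 8: e = malloc(5) -> e = 17; heap: [0-3 FREE][4-16 ALLOC][17-21 ALLOC][22-39 FREE]
Op 9: free(d) -> (freed d); heap: [0-16 FREE][17-21 ALLOC][22-39 FREE]
Free blocks: [17 18] total_free=35 largest=18 -> 100*(35-18)/35 = 1700/35 ≈ 48.571 -> rounds to 49

Answer: 49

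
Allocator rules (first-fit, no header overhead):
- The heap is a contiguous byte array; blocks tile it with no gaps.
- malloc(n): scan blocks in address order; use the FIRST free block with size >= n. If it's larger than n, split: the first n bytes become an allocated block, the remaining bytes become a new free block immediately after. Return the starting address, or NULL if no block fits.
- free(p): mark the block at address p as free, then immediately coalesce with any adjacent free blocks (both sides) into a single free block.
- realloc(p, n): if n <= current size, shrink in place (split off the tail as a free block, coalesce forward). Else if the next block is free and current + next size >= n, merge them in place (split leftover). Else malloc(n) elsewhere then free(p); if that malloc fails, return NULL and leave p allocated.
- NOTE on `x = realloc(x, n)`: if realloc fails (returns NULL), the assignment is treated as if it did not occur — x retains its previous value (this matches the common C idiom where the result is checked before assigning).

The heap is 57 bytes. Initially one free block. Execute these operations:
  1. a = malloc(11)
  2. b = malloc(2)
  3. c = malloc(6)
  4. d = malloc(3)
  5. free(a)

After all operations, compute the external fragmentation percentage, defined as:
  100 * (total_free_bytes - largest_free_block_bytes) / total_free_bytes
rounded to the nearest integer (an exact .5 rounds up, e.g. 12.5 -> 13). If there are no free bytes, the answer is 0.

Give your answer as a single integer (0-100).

Answer: 24

Derivation:
Op 1: a = malloc(11) -> a = 0; heap: [0-10 ALLOC][11-56 FREE]
Op 2: b = malloc(2) -> b = 11; heap: [0-10 ALLOC][11-12 ALLOC][13-56 FREE]
Op 3: c = malloc(6) -> c = 13; heap: [0-10 ALLOC][11-12 ALLOC][13-18 ALLOC][19-56 FREE]
Op 4: d = malloc(3) -> d = 19; heap: [0-10 ALLOC][11-12 ALLOC][13-18 ALLOC][19-21 ALLOC][22-56 FREE]
Op 5: free(a) -> (freed a); heap: [0-10 FREE][11-12 ALLOC][13-18 ALLOC][19-21 ALLOC][22-56 FREE]
Free blocks: [11 35] total_free=46 largest=35 -> 100*(46-35)/46 = 1100/46 ≈ 23.913 -> rounds to 24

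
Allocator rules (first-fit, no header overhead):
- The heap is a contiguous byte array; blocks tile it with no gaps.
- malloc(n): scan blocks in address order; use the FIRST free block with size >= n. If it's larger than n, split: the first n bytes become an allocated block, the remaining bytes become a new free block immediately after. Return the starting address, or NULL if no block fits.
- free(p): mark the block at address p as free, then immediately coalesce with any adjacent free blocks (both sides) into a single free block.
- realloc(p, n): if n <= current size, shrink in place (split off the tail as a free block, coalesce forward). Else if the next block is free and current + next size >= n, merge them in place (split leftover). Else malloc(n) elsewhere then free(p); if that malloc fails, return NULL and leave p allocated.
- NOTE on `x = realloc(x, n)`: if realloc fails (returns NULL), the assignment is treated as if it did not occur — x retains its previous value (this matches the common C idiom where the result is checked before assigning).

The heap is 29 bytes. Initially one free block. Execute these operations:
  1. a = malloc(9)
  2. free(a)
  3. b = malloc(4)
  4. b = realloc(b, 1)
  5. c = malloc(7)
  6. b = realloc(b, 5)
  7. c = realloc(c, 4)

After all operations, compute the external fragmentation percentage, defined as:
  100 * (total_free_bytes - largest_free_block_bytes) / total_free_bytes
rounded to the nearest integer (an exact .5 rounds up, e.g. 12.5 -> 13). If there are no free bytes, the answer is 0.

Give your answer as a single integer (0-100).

Op 1: a = malloc(9) -> a = 0; heap: [0-8 ALLOC][9-28 FREE]
Op 2: free(a) -> (freed a); heap: [0-28 FREE]
Op 3: b = malloc(4) -> b = 0; heap: [0-3 ALLOC][4-28 FREE]
Op 4: b = realloc(b, 1) -> b = 0; heap: [0-0 ALLOC][1-28 FREE]
Op 5: c = malloc(7) -> c = 1; heap: [0-0 ALLOC][1-7 ALLOC][8-28 FREE]
Op 6: b = realloc(b, 5) -> b = 8; heap: [0-0 FREE][1-7 ALLOC][8-12 ALLOC][13-28 FREE]
Op 7: c = realloc(c, 4) -> c = 1; heap: [0-0 FREE][1-4 ALLOC][5-7 FREE][8-12 ALLOC][13-28 FREE]
Free blocks: [1 3 16] total_free=20 largest=16 -> 100*(20-16)/20 = 400/20 = 20

Answer: 20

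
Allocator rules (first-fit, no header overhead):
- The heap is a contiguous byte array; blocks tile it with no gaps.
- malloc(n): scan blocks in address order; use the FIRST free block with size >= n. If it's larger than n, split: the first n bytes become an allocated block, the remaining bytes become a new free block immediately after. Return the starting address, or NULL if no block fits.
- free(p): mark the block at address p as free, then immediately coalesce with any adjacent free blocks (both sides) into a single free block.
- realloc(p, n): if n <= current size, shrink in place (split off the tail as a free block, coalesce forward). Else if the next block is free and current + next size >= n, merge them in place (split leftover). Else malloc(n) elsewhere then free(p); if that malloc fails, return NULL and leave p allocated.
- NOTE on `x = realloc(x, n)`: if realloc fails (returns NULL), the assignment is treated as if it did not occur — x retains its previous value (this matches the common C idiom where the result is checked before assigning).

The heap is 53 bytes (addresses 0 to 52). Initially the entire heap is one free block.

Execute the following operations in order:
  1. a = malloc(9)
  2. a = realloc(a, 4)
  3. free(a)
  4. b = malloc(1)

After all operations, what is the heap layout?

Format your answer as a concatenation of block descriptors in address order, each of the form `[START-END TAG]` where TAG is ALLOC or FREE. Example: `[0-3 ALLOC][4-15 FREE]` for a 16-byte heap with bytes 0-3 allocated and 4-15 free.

Answer: [0-0 ALLOC][1-52 FREE]

Derivation:
Op 1: a = malloc(9) -> a = 0; heap: [0-8 ALLOC][9-52 FREE]
Op 2: a = realloc(a, 4) -> a = 0; heap: [0-3 ALLOC][4-52 FREE]
Op 3: free(a) -> (freed a); heap: [0-52 FREE]
Op 4: b = malloc(1) -> b = 0; heap: [0-0 ALLOC][1-52 FREE]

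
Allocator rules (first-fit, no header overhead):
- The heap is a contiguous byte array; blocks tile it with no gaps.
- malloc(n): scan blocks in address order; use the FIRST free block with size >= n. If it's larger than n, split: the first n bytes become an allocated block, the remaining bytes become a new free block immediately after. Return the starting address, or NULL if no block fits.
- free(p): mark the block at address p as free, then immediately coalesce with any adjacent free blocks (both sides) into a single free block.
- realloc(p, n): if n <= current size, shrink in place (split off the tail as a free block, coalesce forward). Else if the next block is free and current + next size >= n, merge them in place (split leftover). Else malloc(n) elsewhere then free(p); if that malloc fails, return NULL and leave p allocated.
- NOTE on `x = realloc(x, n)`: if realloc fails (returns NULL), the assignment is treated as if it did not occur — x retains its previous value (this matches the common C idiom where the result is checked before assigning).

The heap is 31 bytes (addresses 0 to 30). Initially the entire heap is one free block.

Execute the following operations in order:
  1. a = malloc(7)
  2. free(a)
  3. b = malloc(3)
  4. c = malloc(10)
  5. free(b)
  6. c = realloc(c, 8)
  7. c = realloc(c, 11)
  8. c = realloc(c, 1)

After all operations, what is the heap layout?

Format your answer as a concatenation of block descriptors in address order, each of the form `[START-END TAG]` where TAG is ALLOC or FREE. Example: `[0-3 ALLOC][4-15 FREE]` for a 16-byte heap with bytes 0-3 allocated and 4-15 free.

Op 1: a = malloc(7) -> a = 0; heap: [0-6 ALLOC][7-30 FREE]
Op 2: free(a) -> (freed a); heap: [0-30 FREE]
Op 3: b = malloc(3) -> b = 0; heap: [0-2 ALLOC][3-30 FREE]
Op 4: c = malloc(10) -> c = 3; heap: [0-2 ALLOC][3-12 ALLOC][13-30 FREE]
Op 5: free(b) -> (freed b); heap: [0-2 FREE][3-12 ALLOC][13-30 FREE]
Op 6: c = realloc(c, 8) -> c = 3; heap: [0-2 FREE][3-10 ALLOC][11-30 FREE]
Op 7: c = realloc(c, 11) -> c = 3; heap: [0-2 FREE][3-13 ALLOC][14-30 FREE]
Op 8: c = realloc(c, 1) -> c = 3; heap: [0-2 FREE][3-3 ALLOC][4-30 FREE]

Answer: [0-2 FREE][3-3 ALLOC][4-30 FREE]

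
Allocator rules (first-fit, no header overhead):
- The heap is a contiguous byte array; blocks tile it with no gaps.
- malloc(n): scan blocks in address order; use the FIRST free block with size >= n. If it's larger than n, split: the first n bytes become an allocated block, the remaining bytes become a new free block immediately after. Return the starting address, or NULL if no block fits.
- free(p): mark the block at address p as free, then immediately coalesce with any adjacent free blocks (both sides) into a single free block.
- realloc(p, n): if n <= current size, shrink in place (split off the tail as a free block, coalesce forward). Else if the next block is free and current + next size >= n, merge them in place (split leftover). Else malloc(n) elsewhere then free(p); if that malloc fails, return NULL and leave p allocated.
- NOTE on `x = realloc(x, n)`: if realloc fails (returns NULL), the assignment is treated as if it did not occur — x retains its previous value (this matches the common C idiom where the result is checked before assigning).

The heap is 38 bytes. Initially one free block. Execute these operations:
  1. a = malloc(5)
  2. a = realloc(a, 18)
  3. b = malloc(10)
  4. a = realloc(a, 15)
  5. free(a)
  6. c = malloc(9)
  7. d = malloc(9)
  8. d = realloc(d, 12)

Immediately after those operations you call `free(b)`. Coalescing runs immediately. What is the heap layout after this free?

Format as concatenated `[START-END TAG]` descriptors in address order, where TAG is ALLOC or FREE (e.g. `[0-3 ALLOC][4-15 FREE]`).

Op 1: a = malloc(5) -> a = 0; heap: [0-4 ALLOC][5-37 FREE]
Op 2: a = realloc(a, 18) -> a = 0; heap: [0-17 ALLOC][18-37 FREE]
Op 3: b = malloc(10) -> b = 18; heap: [0-17 ALLOC][18-27 ALLOC][28-37 FREE]
Op 4: a = realloc(a, 15) -> a = 0; heap: [0-14 ALLOC][15-17 FREE][18-27 ALLOC][28-37 FREE]
Op 5: free(a) -> (freed a); heap: [0-17 FREE][18-27 ALLOC][28-37 FREE]
Op 6: c = malloc(9) -> c = 0; heap: [0-8 ALLOC][9-17 FREE][18-27 ALLOC][28-37 FREE]
Op 7: d = malloc(9) -> d = 9; heap: [0-8 ALLOC][9-17 ALLOC][18-27 ALLOC][28-37 FREE]
Op 8: d = realloc(d, 12) -> NULL (d unchanged); heap: [0-8 ALLOC][9-17 ALLOC][18-27 ALLOC][28-37 FREE]
free(b): b = 18 -> block [18-27 ALLOC]; mark free, coalesce with adjacent free neighbors -> [0-8 ALLOC][9-17 ALLOC][18-37 FREE]

Answer: [0-8 ALLOC][9-17 ALLOC][18-37 FREE]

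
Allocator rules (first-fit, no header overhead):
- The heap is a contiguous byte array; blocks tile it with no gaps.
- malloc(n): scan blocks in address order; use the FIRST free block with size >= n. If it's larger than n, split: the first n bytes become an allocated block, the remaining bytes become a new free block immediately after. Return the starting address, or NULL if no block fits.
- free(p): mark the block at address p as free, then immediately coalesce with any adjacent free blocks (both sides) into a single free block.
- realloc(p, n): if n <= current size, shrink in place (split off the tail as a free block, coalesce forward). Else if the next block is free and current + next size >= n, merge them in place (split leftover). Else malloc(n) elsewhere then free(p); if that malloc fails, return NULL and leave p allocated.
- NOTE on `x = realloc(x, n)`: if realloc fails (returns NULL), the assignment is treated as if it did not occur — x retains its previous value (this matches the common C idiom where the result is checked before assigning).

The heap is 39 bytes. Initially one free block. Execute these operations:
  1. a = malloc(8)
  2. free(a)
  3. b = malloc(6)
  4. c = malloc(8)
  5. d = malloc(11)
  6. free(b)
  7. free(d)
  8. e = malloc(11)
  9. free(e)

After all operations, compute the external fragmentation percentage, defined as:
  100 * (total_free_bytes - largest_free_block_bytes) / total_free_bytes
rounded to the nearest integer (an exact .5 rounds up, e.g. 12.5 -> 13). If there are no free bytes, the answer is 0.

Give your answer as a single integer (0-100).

Op 1: a = malloc(8) -> a = 0; heap: [0-7 ALLOC][8-38 FREE]
Op 2: free(a) -> (freed a); heap: [0-38 FREE]
Op 3: b = malloc(6) -> b = 0; heap: [0-5 ALLOC][6-38 FREE]
Op 4: c = malloc(8) -> c = 6; heap: [0-5 ALLOC][6-13 ALLOC][14-38 FREE]
Op 5: d = malloc(11) -> d = 14; heap: [0-5 ALLOC][6-13 ALLOC][14-24 ALLOC][25-38 FREE]
Op 6: free(b) -> (freed b); heap: [0-5 FREE][6-13 ALLOC][14-24 ALLOC][25-38 FREE]
Op 7: free(d) -> (freed d); heap: [0-5 FREE][6-13 ALLOC][14-38 FREE]
Op 8: e = malloc(11) -> e = 14; heap: [0-5 FREE][6-13 ALLOC][14-24 ALLOC][25-38 FREE]
Op 9: free(e) -> (freed e); heap: [0-5 FREE][6-13 ALLOC][14-38 FREE]
Free blocks: [6 25] total_free=31 largest=25 -> 100*(31-25)/31 = 600/31 ≈ 19.355 -> rounds to 19

Answer: 19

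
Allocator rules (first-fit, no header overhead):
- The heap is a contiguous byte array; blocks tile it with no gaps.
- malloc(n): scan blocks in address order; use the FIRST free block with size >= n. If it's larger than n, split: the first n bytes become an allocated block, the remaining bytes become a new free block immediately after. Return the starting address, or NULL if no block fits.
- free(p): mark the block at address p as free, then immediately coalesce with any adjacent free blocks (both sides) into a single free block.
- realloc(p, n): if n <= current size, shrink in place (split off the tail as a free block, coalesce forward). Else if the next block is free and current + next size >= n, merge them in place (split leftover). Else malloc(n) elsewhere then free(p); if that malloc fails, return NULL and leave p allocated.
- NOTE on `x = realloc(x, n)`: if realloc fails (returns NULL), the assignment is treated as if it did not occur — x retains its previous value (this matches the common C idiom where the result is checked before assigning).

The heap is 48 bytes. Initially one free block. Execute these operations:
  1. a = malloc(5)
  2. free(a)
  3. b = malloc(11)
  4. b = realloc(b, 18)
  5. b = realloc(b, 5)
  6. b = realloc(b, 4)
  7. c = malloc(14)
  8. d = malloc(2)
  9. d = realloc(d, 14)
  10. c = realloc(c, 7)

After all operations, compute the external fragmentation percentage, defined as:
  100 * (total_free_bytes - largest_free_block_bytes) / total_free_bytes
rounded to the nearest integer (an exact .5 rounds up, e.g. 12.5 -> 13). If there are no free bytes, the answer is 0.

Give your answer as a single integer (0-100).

Answer: 30

Derivation:
Op 1: a = malloc(5) -> a = 0; heap: [0-4 ALLOC][5-47 FREE]
Op 2: free(a) -> (freed a); heap: [0-47 FREE]
Op 3: b = malloc(11) -> b = 0; heap: [0-10 ALLOC][11-47 FREE]
Op 4: b = realloc(b, 18) -> b = 0; heap: [0-17 ALLOC][18-47 FREE]
Op 5: b = realloc(b, 5) -> b = 0; heap: [0-4 ALLOC][5-47 FREE]
Op 6: b = realloc(b, 4) -> b = 0; heap: [0-3 ALLOC][4-47 FREE]
Op 7: c = malloc(14) -> c = 4; heap: [0-3 ALLOC][4-17 ALLOC][18-47 FREE]
Op 8: d = malloc(2) -> d = 18; heap: [0-3 ALLOC][4-17 ALLOC][18-19 ALLOC][20-47 FREE]
Op 9: d = realloc(d, 14) -> d = 18; heap: [0-3 ALLOC][4-17 ALLOC][18-31 ALLOC][32-47 FREE]
Op 10: c = realloc(c, 7) -> c = 4; heap: [0-3 ALLOC][4-10 ALLOC][11-17 FREE][18-31 ALLOC][32-47 FREE]
Free blocks: [7 16] total_free=23 largest=16 -> 100*(23-16)/23 = 700/23 ≈ 30.435 -> rounds to 30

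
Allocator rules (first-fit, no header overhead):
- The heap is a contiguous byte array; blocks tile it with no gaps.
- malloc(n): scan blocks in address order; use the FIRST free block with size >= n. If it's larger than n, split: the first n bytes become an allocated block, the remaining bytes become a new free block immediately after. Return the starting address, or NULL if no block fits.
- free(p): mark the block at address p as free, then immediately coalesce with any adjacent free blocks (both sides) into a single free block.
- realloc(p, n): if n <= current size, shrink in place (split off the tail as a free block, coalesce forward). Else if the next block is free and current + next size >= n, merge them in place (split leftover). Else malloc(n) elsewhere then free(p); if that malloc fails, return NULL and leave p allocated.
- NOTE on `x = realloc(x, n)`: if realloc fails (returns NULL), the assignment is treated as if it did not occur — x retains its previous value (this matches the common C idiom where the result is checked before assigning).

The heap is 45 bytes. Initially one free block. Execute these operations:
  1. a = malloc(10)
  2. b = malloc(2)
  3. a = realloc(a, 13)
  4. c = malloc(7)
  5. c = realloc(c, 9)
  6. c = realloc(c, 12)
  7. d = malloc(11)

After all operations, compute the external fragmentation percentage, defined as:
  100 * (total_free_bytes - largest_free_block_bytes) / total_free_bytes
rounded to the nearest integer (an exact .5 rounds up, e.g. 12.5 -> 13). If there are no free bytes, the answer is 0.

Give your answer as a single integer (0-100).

Op 1: a = malloc(10) -> a = 0; heap: [0-9 ALLOC][10-44 FREE]
Op 2: b = malloc(2) -> b = 10; heap: [0-9 ALLOC][10-11 ALLOC][12-44 FREE]
Op 3: a = realloc(a, 13) -> a = 12; heap: [0-9 FREE][10-11 ALLOC][12-24 ALLOC][25-44 FREE]
Op 4: c = malloc(7) -> c = 0; heap: [0-6 ALLOC][7-9 FREE][10-11 ALLOC][12-24 ALLOC][25-44 FREE]
Op 5: c = realloc(c, 9) -> c = 0; heap: [0-8 ALLOC][9-9 FREE][10-11 ALLOC][12-24 ALLOC][25-44 FREE]
Op 6: c = realloc(c, 12) -> c = 25; heap: [0-9 FREE][10-11 ALLOC][12-24 ALLOC][25-36 ALLOC][37-44 FREE]
Op 7: d = malloc(11) -> d = NULL; heap: [0-9 FREE][10-11 ALLOC][12-24 ALLOC][25-36 ALLOC][37-44 FREE]
Free blocks: [10 8] total_free=18 largest=10 -> 100*(18-10)/18 = 800/18 ≈ 44.444 -> rounds to 44

Answer: 44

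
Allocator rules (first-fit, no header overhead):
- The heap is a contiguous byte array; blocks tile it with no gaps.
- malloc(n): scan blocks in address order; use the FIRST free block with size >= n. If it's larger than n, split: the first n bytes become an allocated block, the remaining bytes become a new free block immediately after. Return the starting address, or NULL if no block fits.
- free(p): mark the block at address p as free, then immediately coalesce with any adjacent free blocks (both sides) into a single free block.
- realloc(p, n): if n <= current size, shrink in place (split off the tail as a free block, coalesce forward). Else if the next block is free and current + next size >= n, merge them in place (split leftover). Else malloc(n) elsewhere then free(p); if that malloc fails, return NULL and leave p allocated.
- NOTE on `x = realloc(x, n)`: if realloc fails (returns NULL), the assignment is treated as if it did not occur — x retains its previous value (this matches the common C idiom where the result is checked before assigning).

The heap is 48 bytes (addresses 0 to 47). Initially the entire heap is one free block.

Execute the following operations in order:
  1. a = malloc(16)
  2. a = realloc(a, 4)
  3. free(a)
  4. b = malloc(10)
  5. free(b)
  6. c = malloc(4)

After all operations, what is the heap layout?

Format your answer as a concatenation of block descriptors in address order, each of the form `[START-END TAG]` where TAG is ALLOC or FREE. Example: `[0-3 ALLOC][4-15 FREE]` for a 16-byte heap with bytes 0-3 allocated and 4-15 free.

Op 1: a = malloc(16) -> a = 0; heap: [0-15 ALLOC][16-47 FREE]
Op 2: a = realloc(a, 4) -> a = 0; heap: [0-3 ALLOC][4-47 FREE]
Op 3: free(a) -> (freed a); heap: [0-47 FREE]
Op 4: b = malloc(10) -> b = 0; heap: [0-9 ALLOC][10-47 FREE]
Op 5: free(b) -> (freed b); heap: [0-47 FREE]
Op 6: c = malloc(4) -> c = 0; heap: [0-3 ALLOC][4-47 FREE]

Answer: [0-3 ALLOC][4-47 FREE]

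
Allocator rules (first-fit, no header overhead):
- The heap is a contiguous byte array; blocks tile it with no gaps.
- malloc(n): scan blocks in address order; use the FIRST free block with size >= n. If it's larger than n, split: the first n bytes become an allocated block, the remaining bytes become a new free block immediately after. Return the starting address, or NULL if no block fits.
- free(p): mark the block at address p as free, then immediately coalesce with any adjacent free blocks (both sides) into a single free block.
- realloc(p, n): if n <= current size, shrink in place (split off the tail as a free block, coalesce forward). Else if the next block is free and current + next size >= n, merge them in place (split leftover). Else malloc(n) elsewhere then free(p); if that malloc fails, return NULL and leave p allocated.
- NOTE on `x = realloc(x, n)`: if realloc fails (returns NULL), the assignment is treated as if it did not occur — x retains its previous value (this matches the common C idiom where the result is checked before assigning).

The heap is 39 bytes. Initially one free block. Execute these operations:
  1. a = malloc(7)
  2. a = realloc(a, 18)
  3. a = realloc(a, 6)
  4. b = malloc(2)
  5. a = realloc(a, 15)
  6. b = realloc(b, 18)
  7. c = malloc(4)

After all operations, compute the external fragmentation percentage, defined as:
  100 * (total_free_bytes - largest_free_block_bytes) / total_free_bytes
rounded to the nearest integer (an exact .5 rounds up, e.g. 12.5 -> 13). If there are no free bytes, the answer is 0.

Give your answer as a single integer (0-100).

Answer: 11

Derivation:
Op 1: a = malloc(7) -> a = 0; heap: [0-6 ALLOC][7-38 FREE]
Op 2: a = realloc(a, 18) -> a = 0; heap: [0-17 ALLOC][18-38 FREE]
Op 3: a = realloc(a, 6) -> a = 0; heap: [0-5 ALLOC][6-38 FREE]
Op 4: b = malloc(2) -> b = 6; heap: [0-5 ALLOC][6-7 ALLOC][8-38 FREE]
Op 5: a = realloc(a, 15) -> a = 8; heap: [0-5 FREE][6-7 ALLOC][8-22 ALLOC][23-38 FREE]
Op 6: b = realloc(b, 18) -> NULL (b unchanged); heap: [0-5 FREE][6-7 ALLOC][8-22 ALLOC][23-38 FREE]
Op 7: c = malloc(4) -> c = 0; heap: [0-3 ALLOC][4-5 FREE][6-7 ALLOC][8-22 ALLOC][23-38 FREE]
Free blocks: [2 16] total_free=18 largest=16 -> 100*(18-16)/18 = 200/18 ≈ 11.111 -> rounds to 11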